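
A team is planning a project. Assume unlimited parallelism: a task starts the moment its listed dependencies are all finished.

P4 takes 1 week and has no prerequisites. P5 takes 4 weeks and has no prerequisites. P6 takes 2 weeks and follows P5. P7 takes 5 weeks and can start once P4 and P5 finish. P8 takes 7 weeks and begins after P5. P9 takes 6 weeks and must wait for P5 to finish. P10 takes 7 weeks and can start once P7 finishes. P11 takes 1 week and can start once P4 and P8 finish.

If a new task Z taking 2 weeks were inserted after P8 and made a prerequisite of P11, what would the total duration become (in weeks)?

Originally the project takes 16 weeks.
With Z inserted, P11 now waits for max(P4, P8, Z).
New critical path: P5→P7→P10 = 4+5+7 = 16 ⇒ 16 weeks.

16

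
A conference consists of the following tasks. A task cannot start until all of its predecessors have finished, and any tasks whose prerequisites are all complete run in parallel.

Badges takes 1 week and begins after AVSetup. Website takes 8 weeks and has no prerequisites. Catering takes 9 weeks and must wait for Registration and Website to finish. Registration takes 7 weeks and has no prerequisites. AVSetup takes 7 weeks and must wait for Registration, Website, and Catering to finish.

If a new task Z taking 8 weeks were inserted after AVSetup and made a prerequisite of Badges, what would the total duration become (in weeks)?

Originally the job takes 25 weeks.
With Z inserted, Badges now waits for max(AVSetup, Z).
New critical path: Website→Catering→AVSetup→Z→Badges = 8+9+7+8+1 = 33 ⇒ 33 weeks.

33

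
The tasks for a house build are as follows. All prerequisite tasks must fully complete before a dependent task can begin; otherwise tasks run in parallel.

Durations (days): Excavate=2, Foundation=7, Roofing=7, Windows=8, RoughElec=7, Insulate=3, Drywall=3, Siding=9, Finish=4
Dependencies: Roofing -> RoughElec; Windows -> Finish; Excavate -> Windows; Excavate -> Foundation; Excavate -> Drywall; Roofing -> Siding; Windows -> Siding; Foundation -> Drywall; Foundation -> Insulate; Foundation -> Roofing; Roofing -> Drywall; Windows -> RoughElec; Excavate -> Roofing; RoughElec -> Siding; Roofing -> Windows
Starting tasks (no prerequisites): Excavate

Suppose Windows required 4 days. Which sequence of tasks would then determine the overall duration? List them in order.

Excavate, Foundation, Roofing, Windows, RoughElec, Siding

Critical path before the change: Excavate→Foundation→Roofing→Windows→RoughElec→Siding = 2+7+7+8+7+9 = 40 giving 40 days.
Windows lies on that path, so at 4 days the path becomes 36 days.
That remains the longest chain; total 36 days.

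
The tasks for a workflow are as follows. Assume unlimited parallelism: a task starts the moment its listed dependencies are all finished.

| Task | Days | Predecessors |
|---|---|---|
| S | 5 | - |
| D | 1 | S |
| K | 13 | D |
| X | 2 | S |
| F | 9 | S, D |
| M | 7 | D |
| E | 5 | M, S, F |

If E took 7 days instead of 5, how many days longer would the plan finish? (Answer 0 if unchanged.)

The binding path is S→D→F→E = 5+1+9+5 = 20; finish at 20 days.
E is on the critical path; changing it to 7 makes that path 22 days.
That remains the longest chain; total 22 days.
Change in finish: 22 − 20 = +2 days.

2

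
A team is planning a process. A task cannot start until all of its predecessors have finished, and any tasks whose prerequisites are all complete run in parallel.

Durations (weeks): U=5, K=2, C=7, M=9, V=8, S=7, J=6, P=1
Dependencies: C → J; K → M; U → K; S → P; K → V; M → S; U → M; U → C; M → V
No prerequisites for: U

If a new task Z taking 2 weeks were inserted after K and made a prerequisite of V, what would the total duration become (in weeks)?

24

Originally the project takes 24 weeks.
With Z inserted, V now waits for max(M, K, Z).
New critical path: U→K→M→V = 5+2+9+8 = 24 ⇒ 24 weeks.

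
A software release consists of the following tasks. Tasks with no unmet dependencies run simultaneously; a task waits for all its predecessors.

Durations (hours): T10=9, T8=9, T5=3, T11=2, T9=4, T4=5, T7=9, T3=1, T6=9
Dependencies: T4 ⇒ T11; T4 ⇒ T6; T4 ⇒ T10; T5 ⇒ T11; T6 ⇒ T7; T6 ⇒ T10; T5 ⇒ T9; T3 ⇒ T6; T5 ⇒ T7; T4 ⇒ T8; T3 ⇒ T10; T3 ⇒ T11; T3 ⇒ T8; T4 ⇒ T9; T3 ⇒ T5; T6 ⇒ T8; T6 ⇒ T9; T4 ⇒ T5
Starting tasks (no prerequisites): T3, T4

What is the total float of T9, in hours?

T4→T6→T7 = 5+9+9 = 23 sets the makespan at 23 hours.
T9 finishes as early as 18 and must finish by 23.
So T9 can slip 23 − 18 = 5 hours.

5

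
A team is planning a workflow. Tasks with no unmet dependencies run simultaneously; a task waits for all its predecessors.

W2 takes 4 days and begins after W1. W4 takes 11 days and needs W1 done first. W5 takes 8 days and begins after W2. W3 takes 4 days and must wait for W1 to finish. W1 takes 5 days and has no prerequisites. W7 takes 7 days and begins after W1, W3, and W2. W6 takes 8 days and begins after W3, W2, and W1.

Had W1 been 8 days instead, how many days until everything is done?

Critical path before the change: W1→W2→W5 = 5+4+8 = 17 giving 17 days.
W1 is on the critical path; changing it to 8 makes that path 20 days.
That remains the longest chain; total 20 days.

20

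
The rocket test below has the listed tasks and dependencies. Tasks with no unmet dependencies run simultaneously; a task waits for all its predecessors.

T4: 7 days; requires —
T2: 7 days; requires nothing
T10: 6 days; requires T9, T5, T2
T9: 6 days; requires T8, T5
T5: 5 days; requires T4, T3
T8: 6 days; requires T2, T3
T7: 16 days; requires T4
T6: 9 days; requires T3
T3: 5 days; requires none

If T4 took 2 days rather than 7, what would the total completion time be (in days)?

Baseline: T2→T8→T9→T10 = 7+6+6+6 = 25 → 25 days.
The longest path through T4 is only 24 days, so T4 has float 1.
That remains the longest chain; total 25 days.

25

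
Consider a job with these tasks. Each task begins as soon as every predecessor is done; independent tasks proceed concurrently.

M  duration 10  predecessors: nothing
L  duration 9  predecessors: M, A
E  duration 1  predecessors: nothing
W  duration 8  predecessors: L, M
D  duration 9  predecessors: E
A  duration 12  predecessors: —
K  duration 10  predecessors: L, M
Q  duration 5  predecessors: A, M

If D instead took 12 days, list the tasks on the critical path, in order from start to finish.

Baseline: A→L→K = 12+9+10 = 31 → 31 days.
D is off the critical path — its longest chain is 10 days, giving 21 of slack.
No other chain overtakes it, so the finish is 31 days.

A, L, K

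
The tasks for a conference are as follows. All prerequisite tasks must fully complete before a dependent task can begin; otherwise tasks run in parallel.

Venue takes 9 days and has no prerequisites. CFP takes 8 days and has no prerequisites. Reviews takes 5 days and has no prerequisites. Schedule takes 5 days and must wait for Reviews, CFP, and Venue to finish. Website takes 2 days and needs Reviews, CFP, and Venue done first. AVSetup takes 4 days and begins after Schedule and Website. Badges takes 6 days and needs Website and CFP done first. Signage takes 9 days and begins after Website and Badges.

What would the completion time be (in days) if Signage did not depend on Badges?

Original critical path: Venue→Website→Badges→Signage = 9+2+6+9 = 26 ⇒ 26 days.
Without Badges→Signage, Signage's earliest start moves from 17 to 11.
New critical path: Venue→Website→Signage = 9+2+9 = 20 ⇒ 20 days.

20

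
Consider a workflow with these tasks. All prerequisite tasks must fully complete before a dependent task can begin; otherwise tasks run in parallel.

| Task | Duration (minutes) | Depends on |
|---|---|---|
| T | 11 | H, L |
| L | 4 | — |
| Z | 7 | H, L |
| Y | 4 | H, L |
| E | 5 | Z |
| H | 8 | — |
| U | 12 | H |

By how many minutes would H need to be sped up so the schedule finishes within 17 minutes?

3

Current finish: 20 minutes; target: 17.
H is on every critical path, so each minute cut from H cuts the finish by one (this holds down to a finish of 16).
Need 20 − 17 = 3 minutes off H → H becomes 5 minutes, finish becomes 17.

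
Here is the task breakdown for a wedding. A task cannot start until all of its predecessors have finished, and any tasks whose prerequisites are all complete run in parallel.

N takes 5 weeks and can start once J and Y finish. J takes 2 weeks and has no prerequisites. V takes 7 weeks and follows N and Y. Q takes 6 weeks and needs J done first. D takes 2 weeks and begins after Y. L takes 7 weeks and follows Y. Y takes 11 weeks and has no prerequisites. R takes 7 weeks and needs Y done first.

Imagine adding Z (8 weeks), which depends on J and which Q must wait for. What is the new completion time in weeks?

Originally the project takes 23 weeks.
With Z inserted, Q now waits for max(J, Z).
New critical path: Y→N→V = 11+5+7 = 23 ⇒ 23 weeks.

23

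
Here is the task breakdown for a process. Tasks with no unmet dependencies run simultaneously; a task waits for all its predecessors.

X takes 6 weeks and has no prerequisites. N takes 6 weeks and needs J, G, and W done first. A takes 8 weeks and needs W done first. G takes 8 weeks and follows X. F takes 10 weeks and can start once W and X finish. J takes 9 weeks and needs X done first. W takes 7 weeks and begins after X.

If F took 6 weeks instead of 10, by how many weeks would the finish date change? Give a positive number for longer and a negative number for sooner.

-2

As given, the longest chain is X→W→F = 6+7+10 = 23, so the finish is 23 weeks.
F lies on that path, so at 6 weeks the path becomes 19 weeks.
The binding chain switches to X→W→A = 6+7+8 = 21; finish 21 weeks.
Change in finish: 21 − 23 = -2 weeks.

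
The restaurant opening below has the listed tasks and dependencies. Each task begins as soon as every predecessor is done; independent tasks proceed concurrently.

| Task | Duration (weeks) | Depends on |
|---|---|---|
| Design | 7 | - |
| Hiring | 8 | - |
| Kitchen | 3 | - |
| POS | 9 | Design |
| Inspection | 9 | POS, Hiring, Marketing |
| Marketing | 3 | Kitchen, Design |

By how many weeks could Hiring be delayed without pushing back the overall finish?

8

The longest chain is Design→POS→Inspection = 7+9+9 = 25; overall finish 25 weeks.
Longest path through Hiring: 17 weeks (earliest finish 8, latest finish 16).
Float = 25 − 17 = 8.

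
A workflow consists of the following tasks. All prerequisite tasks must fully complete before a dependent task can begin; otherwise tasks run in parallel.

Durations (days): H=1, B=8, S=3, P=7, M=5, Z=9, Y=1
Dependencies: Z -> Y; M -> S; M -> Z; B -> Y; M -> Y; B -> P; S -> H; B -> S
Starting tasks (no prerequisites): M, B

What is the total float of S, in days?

3

M→Z→Y = 5+9+1 = 15 sets the makespan at 15 days.
Longest path through S: 12 days (earliest finish 11, latest finish 14).
Slack of S = 11 − 8 = 3 days.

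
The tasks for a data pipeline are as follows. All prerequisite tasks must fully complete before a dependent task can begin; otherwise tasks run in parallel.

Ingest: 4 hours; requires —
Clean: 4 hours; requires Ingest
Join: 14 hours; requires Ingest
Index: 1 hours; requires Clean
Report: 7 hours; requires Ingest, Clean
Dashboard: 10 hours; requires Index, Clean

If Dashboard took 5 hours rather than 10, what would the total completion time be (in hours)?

The binding path is Ingest→Clean→Index→Dashboard = 4+4+1+10 = 19; finish at 19 hours.
Since Dashboard is critical, the -5 change carries straight to that chain (now 14 hours).
The binding chain switches to Ingest→Join = 4+14 = 18; finish 18 hours.

18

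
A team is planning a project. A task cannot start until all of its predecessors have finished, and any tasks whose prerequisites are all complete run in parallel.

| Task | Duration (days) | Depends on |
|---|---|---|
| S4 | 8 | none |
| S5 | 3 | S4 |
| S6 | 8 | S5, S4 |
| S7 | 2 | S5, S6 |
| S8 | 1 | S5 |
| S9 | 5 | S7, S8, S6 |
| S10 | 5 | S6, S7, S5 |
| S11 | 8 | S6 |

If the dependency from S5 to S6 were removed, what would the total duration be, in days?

With the dependency in place, S4→S5→S6→S11 = 8+3+8+8 = 27 sets the finish at 27 days.
Without S5→S6, S6's earliest start moves from 11 to 8.
The longest chain is now S4→S6→S11 = 8+8+8 = 24, so the schedule takes 24 days.

24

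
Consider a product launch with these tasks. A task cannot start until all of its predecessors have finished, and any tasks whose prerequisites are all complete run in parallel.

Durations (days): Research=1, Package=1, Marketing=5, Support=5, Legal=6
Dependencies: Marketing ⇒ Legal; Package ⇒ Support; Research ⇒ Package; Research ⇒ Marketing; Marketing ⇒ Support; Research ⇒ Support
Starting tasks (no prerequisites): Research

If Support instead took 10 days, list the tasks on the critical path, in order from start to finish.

Research, Marketing, Support

As given, the longest chain is Research→Marketing→Legal = 1+5+6 = 12, so the finish is 12 days.
The longest path through Support is only 11 days, so Support has float 1.
The binding chain switches to Research→Marketing→Support = 1+5+10 = 16; finish 16 days.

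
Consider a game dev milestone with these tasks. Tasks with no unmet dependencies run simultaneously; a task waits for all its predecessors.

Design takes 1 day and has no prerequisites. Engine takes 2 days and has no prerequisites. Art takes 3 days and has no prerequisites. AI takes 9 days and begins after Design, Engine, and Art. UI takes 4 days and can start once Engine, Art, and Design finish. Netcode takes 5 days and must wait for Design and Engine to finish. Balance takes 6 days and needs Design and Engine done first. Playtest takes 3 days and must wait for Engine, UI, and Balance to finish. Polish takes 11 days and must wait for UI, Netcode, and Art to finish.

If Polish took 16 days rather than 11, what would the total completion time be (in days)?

23

The binding path is Engine→Netcode→Polish = 2+5+11 = 18; finish at 18 days.
Polish lies on that path, so at 16 days the path becomes 23 days.
The critical path is still Engine→Netcode→Polish; finish is now 23 days.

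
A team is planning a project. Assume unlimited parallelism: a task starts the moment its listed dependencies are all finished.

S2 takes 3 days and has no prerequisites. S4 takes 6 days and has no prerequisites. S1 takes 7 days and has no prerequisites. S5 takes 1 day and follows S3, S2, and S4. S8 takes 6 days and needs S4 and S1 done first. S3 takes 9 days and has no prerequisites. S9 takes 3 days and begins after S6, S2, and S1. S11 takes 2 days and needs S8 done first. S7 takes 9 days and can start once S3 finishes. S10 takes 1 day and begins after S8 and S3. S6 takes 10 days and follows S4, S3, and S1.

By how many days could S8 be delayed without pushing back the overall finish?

Critical path: S3→S6→S9 = 9+10+3 = 22, so the finish is 22 days.
The longest chain containing S8 totals 15 days.
Slack of S8 = 14 − 7 = 7 days.

7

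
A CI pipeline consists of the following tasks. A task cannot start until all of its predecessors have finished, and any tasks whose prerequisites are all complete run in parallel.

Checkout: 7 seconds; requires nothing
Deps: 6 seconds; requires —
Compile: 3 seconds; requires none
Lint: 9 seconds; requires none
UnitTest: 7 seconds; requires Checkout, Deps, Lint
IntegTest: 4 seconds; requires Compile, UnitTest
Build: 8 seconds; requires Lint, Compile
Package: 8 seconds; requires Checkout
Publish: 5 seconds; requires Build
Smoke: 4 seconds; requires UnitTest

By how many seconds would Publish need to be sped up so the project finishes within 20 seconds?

2

Current finish: 22 seconds; target: 20.
Publish is on every critical path, so each second cut from Publish cuts the finish by one (this holds down to a finish of 20).
Need 22 − 20 = 2 seconds off Publish → Publish becomes 3 seconds, finish becomes 20.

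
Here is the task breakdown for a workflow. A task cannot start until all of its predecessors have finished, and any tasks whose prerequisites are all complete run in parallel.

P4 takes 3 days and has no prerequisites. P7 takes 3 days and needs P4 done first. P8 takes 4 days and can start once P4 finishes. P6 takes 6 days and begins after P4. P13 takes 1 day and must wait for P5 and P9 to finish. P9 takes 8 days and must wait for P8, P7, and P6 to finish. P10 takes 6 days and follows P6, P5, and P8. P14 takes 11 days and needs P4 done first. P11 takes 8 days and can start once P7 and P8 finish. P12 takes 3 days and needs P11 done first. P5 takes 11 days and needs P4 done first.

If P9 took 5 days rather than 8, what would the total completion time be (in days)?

The binding path is P4→P5→P10 = 3+11+6 = 20; finish at 20 days.
The longest path through P9 is only 18 days, so P9 has float 2.
No other chain overtakes it, so the finish is 20 days.

20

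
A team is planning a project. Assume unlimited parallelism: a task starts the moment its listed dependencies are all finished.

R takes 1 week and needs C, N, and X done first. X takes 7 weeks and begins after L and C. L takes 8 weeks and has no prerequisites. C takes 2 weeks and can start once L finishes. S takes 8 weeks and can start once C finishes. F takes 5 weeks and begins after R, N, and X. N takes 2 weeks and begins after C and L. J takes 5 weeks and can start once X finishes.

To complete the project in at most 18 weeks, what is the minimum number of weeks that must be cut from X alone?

5

Current finish: 23 weeks; target: 18.
X is on every critical path, so each week cut from X cuts the finish by one (this holds down to a finish of 18).
Need 23 − 18 = 5 weeks off X → X becomes 2 weeks, finish becomes 18.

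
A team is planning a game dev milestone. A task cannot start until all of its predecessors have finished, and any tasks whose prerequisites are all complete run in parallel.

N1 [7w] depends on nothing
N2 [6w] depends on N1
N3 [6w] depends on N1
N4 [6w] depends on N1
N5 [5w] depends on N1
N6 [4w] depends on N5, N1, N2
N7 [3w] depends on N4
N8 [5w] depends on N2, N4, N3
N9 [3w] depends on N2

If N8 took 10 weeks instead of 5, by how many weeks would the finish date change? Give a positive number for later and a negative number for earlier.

5

Critical path before the change: N1→N2→N8 = 7+6+5 = 18 giving 18 weeks.
N8 is on the critical path; changing it to 10 makes that path 23 weeks.
The critical path is still N1→N2→N8; finish is now 23 weeks.
Change in finish: 23 − 18 = +5 weeks.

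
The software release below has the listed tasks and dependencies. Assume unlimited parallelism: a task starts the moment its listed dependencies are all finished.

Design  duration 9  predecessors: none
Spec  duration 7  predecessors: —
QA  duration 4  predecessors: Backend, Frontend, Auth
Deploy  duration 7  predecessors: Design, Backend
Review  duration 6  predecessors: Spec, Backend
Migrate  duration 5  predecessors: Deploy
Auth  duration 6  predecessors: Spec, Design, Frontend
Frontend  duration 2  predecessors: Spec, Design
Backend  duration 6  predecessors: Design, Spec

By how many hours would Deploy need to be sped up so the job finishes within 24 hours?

Current finish: 27 hours; target: 24.
Deploy is on every critical path, so each hour cut from Deploy cuts the finish by one (this holds down to a finish of 21).
Need 27 − 24 = 3 hours off Deploy → Deploy becomes 4 hours, finish becomes 24.

3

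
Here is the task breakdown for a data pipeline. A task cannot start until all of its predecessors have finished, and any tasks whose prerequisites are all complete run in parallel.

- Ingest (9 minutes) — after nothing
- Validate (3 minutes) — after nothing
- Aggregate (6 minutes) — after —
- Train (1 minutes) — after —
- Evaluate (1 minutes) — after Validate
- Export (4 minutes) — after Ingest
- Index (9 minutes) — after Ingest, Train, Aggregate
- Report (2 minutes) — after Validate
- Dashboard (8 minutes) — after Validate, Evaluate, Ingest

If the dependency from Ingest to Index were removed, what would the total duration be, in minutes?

17

Before: longest chain Ingest→Index = 9+9 = 18, finish 18.
Without Ingest→Index, Index's earliest start moves from 9 to 6.
New critical path: Ingest→Dashboard = 9+8 = 17 ⇒ 17 minutes.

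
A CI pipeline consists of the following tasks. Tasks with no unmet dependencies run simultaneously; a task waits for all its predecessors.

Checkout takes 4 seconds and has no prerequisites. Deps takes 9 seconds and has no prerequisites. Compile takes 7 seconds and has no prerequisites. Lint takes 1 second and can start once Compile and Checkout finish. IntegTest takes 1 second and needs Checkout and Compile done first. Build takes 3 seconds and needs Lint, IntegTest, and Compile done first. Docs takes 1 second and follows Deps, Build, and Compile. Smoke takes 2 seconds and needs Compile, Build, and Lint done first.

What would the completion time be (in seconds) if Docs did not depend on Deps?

With the dependency in place, Compile→Lint→Build→Smoke = 7+1+3+2 = 13 sets the finish at 13 seconds.
Dropping Deps→Docs doesn't change Docs's earliest start (11); another predecessor still binds.
New critical path: Compile→Lint→Build→Smoke = 7+1+3+2 = 13 ⇒ 13 seconds.

13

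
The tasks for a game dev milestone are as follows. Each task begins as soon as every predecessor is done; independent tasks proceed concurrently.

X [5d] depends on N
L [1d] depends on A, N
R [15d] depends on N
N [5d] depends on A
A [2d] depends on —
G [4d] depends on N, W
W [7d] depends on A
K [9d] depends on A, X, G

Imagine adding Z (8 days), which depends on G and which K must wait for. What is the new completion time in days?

30

Originally the schedule takes 22 days.
With Z inserted, K now waits for max(A, X, G, Z).
New critical path: A→W→G→Z→K = 2+7+4+8+9 = 30 ⇒ 30 days.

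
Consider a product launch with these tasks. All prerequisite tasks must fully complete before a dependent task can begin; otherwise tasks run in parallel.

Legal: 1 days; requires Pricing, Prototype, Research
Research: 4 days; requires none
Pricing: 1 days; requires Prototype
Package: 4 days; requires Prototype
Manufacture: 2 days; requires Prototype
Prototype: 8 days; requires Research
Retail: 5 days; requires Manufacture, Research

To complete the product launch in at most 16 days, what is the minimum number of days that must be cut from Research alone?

3

Current finish: 19 days; target: 16.
Research is on every critical path, so each day cut from Research cuts the finish by one (this holds down to a finish of 16).
Need 19 − 16 = 3 days off Research → Research becomes 1 day, finish becomes 16.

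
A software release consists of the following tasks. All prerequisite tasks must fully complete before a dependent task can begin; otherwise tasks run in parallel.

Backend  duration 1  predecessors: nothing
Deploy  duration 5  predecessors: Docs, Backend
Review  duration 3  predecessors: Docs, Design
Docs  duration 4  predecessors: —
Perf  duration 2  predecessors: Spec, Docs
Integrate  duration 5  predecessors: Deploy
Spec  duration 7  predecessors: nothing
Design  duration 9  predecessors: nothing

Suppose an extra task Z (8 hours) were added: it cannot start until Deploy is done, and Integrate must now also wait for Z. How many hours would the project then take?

22

Originally the project takes 14 hours.
With Z inserted, Integrate now waits for max(Deploy, Z).
New critical path: Docs→Deploy→Z→Integrate = 4+5+8+5 = 22 ⇒ 22 hours.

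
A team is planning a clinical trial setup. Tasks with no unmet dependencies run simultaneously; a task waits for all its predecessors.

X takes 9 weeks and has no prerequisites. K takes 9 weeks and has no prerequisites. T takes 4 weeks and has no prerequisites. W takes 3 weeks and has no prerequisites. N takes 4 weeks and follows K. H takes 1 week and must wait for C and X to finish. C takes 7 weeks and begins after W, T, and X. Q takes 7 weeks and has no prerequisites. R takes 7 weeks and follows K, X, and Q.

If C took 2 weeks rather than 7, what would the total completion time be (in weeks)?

Critical path before the change: X→C→H = 9+7+1 = 17 giving 17 weeks.
C lies on that path, so at 2 weeks the path becomes 12 weeks.
The binding chain switches to K→R = 9+7 = 16; finish 16 weeks.

16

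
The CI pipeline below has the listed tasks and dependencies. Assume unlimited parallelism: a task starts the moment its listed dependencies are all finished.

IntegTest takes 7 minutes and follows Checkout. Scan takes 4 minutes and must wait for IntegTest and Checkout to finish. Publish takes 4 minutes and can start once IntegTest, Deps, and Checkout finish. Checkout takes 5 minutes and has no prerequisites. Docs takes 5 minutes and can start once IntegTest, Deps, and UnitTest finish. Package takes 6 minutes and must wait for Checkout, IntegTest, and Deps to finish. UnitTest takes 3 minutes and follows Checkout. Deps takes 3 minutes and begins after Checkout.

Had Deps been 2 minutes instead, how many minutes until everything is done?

18

Critical path before the change: Checkout→IntegTest→Package = 5+7+6 = 18 giving 18 minutes.
Deps has 4 minutes of float (longest path through it is 14).
That remains the longest chain; total 18 minutes.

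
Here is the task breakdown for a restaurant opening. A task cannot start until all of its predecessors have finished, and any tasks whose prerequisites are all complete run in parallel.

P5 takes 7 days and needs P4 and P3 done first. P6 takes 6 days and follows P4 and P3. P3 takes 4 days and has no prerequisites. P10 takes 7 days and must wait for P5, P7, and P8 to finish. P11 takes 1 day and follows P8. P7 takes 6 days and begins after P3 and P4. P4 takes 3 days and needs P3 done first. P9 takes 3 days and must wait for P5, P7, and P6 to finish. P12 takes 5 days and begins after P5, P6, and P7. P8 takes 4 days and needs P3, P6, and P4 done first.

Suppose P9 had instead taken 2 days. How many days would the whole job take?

24

The binding path is P3→P4→P6→P8→P10 = 4+3+6+4+7 = 24; finish at 24 days.
The longest path through P9 is only 17 days, so P9 has float 7.
The critical path is still P3→P4→P6→P8→P10; finish is now 24 days.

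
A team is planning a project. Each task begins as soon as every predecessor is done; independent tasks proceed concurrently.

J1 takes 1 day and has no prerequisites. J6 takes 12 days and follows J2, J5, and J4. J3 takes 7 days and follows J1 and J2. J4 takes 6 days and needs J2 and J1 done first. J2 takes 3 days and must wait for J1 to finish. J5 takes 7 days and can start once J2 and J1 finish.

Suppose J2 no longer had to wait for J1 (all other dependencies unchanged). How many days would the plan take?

Original critical path: J1→J2→J5→J6 = 1+3+7+12 = 23 ⇒ 23 days.
Without J1→J2, J2's earliest start moves from 1 to 0.
After: J2→J5→J6 = 3+7+12 = 22 → 22 days.

22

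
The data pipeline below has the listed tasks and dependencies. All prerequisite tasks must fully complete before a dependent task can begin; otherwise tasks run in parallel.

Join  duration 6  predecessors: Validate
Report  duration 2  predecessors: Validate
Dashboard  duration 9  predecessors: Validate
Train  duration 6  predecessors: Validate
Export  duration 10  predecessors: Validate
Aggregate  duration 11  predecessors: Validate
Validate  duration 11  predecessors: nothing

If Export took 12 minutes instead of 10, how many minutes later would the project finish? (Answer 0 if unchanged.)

1

Actual critical path: Validate→Aggregate = 11+11 = 22 ⇒ 22 minutes.
Export has 1 minute of float (longest path through it is 21).
Now Validate→Export = 11+12 = 23 is longest, so the finish becomes 23 minutes.
Change in finish: 23 − 22 = +1 minutes.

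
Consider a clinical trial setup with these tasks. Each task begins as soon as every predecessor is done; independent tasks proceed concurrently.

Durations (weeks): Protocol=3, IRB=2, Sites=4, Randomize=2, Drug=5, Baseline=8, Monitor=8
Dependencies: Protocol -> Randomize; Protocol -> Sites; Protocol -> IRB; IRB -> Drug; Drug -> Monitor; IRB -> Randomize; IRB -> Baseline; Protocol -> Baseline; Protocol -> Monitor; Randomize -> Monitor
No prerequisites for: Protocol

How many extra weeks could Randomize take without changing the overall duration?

3

Critical path: Protocol→IRB→Drug→Monitor = 3+2+5+8 = 18, so the finish is 18 weeks.
Randomize finishes as early as 7 and must finish by 10.
So Randomize can slip 10 − 7 = 3 weeks.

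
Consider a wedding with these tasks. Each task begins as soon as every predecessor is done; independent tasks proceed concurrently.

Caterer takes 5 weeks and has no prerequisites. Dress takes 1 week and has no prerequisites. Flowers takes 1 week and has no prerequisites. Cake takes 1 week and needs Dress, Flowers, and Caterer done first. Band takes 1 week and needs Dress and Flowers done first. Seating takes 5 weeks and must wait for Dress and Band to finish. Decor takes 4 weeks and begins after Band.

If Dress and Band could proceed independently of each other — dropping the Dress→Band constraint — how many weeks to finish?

With the dependency in place, Dress→Band→Seating = 1+1+5 = 7 sets the finish at 7 weeks.
Dropping Dress→Band doesn't change Band's earliest start (1); another predecessor still binds.
The longest chain is now Flowers→Band→Seating = 1+1+5 = 7, so the job takes 7 weeks.

7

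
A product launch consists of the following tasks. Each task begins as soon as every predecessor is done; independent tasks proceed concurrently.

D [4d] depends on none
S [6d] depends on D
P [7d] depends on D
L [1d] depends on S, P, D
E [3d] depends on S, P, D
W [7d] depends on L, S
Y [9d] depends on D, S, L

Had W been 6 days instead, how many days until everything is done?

Critical path before the change: D→P→L→Y = 4+7+1+9 = 21 giving 21 days.
W has 2 days of float (longest path through it is 19).
That remains the longest chain; total 21 days.

21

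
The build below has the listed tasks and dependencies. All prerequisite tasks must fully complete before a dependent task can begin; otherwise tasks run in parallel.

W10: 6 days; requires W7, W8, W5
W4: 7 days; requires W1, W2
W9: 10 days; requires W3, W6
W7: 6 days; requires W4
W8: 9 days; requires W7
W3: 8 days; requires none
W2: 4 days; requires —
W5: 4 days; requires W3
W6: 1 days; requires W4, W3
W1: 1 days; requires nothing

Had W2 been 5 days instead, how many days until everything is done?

Critical path before the change: W2→W4→W7→W8→W10 = 4+7+6+9+6 = 32 giving 32 days.
Since W2 is critical, the +1 change carries straight to that chain (now 33 days).
That remains the longest chain; total 33 days.

33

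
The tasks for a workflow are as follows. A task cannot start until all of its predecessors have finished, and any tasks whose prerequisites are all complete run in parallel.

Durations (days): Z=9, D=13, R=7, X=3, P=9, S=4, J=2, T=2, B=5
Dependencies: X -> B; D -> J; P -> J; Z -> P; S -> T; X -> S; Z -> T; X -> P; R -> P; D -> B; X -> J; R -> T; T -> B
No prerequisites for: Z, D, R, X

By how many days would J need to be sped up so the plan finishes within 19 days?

Current finish: 20 days; target: 19.
J is on every critical path, so each day cut from J cuts the finish by one (this holds down to a finish of 19).
Need 20 − 19 = 1 day off J → J becomes 1 day, finish becomes 19.

1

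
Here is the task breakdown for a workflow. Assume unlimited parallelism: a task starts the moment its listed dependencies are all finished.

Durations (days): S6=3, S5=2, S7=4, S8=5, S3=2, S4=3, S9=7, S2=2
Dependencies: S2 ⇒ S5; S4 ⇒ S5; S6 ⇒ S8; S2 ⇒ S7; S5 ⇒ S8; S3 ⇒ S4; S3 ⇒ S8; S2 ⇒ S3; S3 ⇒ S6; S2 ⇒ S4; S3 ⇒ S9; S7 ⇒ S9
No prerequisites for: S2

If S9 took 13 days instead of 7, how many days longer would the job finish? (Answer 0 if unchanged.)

5

The binding path is S2→S3→S4→S5→S8 = 2+2+3+2+5 = 14; finish at 14 days.
The longest path through S9 is only 13 days, so S9 has float 1.
New critical path: S2→S7→S9 = 2+4+13 = 19 ⇒ 19 days.
Change in finish: 19 − 14 = +5 days.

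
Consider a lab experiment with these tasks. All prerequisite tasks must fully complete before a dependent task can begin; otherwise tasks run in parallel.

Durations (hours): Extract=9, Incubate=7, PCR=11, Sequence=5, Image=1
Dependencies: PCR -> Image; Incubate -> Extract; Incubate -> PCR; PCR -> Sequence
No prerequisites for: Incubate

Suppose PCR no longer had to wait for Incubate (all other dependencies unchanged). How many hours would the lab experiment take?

Original critical path: Incubate→PCR→Sequence = 7+11+5 = 23 ⇒ 23 hours.
Without Incubate→PCR, PCR's earliest start moves from 7 to 0.
After: Incubate→Extract = 7+9 = 16 → 16 hours.

16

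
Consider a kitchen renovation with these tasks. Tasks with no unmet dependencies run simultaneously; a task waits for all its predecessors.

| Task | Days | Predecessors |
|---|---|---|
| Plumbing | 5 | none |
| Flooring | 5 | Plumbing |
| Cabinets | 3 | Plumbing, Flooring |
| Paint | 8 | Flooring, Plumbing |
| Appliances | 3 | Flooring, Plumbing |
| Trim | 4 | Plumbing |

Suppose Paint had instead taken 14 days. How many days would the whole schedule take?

Critical path before the change: Plumbing→Flooring→Paint = 5+5+8 = 18 giving 18 days.
Paint lies on that path, so at 14 days the path becomes 24 days.
No other chain overtakes it, so the finish is 24 days.

24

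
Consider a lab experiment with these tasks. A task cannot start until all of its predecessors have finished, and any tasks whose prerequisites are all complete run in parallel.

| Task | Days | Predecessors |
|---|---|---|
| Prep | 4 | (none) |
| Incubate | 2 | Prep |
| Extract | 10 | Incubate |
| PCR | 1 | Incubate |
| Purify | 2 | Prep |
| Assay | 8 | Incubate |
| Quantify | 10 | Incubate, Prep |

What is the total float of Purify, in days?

Critical path: Prep→Incubate→Extract = 4+2+10 = 16, so the finish is 16 days.
The longest chain containing Purify totals 6 days.
So Purify can slip 16 − 6 = 10 days.

10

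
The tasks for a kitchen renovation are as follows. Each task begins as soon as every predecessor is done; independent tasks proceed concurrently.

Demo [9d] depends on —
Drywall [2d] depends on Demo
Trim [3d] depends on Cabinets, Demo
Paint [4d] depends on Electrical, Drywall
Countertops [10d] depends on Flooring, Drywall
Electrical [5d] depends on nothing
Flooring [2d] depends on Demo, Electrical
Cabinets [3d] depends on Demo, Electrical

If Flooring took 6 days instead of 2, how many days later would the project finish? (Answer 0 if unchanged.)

4

The binding path is Demo→Flooring→Countertops = 9+2+10 = 21; finish at 21 days.
Since Flooring is critical, the +4 change carries straight to that chain (now 25 days).
The critical path is still Demo→Flooring→Countertops; finish is now 25 days.
Change in finish: 25 − 21 = +4 days.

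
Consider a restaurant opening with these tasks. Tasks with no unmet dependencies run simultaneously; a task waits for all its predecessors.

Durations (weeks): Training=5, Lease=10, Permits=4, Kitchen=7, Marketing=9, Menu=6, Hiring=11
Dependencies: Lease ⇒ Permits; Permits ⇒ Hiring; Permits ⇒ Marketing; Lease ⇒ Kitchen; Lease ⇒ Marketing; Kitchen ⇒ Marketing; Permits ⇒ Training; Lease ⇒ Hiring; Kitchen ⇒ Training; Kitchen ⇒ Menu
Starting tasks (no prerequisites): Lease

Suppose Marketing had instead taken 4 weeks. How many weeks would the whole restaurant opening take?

The binding path is Lease→Kitchen→Marketing = 10+7+9 = 26; finish at 26 weeks.
Marketing lies on that path, so at 4 weeks the path becomes 21 weeks.
The binding chain switches to Lease→Permits→Hiring = 10+4+11 = 25; finish 25 weeks.

25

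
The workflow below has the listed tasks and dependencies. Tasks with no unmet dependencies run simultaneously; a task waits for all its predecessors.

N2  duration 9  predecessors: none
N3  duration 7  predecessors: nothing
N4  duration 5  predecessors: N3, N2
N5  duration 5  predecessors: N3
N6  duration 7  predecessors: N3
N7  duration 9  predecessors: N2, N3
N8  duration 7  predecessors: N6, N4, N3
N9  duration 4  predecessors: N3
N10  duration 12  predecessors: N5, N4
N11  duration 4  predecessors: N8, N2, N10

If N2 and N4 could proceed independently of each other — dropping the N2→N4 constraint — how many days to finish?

Original critical path: N2→N4→N10→N11 = 9+5+12+4 = 30 ⇒ 30 days.
Without N2→N4, N4's earliest start moves from 9 to 7.
The longest chain is now N3→N4→N10→N11 = 7+5+12+4 = 28, so the schedule takes 28 days.

28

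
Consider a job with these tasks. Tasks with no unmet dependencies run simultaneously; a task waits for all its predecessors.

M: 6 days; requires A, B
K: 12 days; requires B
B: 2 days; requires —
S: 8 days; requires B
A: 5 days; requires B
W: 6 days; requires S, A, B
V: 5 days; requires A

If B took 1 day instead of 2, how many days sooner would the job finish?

The binding path is B→S→W = 2+8+6 = 16; finish at 16 days.
Since B is critical, the -1 change carries straight to that chain (now 15 days).
The critical path is still B→S→W; finish is now 15 days.
Change in finish: 15 − 16 = -1 days.

1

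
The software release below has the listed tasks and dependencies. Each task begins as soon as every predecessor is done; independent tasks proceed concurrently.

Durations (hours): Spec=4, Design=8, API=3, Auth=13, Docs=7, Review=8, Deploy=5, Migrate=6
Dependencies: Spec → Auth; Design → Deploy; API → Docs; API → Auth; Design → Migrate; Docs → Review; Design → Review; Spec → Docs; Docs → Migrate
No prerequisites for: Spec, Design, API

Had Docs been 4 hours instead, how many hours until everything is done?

17

As given, the longest chain is Spec→Docs→Review = 4+7+8 = 19, so the finish is 19 hours.
Docs lies on that path, so at 4 hours the path becomes 16 hours.
The binding chain switches to Spec→Auth = 4+13 = 17; finish 17 hours.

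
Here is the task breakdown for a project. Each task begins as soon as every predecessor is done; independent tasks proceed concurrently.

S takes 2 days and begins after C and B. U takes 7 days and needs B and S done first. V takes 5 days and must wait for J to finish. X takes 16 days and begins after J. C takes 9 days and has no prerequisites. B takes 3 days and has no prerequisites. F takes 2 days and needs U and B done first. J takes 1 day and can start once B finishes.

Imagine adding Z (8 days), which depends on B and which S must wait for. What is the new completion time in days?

22

Originally the project takes 20 days.
With Z inserted, S now waits for max(C, B, Z).
New critical path: B→Z→S→U→F = 3+8+2+7+2 = 22 ⇒ 22 days.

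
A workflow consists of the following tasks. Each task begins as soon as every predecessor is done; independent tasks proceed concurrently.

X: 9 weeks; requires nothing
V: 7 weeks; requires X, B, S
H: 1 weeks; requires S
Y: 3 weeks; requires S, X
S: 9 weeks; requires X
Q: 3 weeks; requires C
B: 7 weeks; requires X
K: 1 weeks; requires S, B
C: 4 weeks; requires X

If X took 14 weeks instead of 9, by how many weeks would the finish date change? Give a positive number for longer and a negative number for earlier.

The binding path is X→S→V = 9+9+7 = 25; finish at 25 weeks.
X lies on that path, so at 14 weeks the path becomes 30 weeks.
The critical path is still X→S→V; finish is now 30 weeks.
Change in finish: 30 − 25 = +5 weeks.

5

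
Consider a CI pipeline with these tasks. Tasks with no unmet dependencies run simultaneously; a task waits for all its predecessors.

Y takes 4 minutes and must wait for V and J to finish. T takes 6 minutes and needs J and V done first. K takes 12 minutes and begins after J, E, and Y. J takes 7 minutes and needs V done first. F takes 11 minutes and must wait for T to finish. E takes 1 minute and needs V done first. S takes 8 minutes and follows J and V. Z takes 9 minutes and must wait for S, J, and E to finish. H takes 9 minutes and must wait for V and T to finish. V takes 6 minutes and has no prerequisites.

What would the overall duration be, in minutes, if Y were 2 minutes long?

30

Critical path before the change: V→J→T→F = 6+7+6+11 = 30 giving 30 minutes.
Y is off the critical path — its longest chain is 29 minutes, giving 1 of slack.
No other chain overtakes it, so the finish is 30 minutes.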